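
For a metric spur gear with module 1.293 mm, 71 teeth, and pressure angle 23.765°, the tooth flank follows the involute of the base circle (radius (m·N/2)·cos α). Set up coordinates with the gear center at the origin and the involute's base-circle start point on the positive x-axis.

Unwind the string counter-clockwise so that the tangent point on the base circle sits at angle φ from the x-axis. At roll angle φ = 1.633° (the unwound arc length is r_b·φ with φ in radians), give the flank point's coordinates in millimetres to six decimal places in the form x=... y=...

x=42.026388 y=0.000324

pitch radius r_p = m·N/2 = 1.293·71/2 = 45.901500
base radius r_b = r_p·cos α = 45.901500·cos 23.765° = 42.009329
roll angle φ = 1.633° = 0.02850123 rad
x = r_b·(cos φ + φ·sin φ) = 42.009329·(0.99959387 + 0.02850123·0.02849737) = 42.026388
y = r_b·(sin φ − φ·cos φ) = 42.009329·(0.02849737 − 0.02850123·0.99959387) = 0.000324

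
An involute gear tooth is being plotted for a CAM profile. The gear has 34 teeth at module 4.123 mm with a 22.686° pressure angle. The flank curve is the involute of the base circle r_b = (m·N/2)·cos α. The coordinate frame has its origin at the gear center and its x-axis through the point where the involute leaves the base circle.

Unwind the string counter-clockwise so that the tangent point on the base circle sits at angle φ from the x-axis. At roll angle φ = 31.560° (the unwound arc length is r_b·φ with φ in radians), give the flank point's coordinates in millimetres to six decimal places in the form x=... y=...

x=73.746993 y=3.494445

pitch radius r_p = m·N/2 = 4.123·34/2 = 70.091000
base radius r_b = r_p·cos α = 70.091000·cos 22.686° = 64.668225
roll angle φ = 31.560° = 0.55082591 rad
x = r_b·(cos φ + φ·sin φ) = 64.668225·(0.85209254 + 0.55082591·0.52339116) = 73.746993
y = r_b·(sin φ − φ·cos φ) = 64.668225·(0.52339116 − 0.55082591·0.85209254) = 3.494445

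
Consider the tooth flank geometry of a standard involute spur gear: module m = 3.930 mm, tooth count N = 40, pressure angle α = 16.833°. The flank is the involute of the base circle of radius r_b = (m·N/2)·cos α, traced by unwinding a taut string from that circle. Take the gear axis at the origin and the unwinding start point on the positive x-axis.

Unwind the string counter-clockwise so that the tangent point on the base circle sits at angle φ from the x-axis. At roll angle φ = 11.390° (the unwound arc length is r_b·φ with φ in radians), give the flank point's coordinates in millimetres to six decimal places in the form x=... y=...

pitch radius r_p = m·N/2 = 3.930·40/2 = 78.600000
base radius r_b = r_p·cos α = 78.600000·cos 16.833° = 75.232215
roll angle φ = 11.390° = 0.19879300 rad
x = r_b·(cos φ + φ·sin φ) = 75.232215·(0.98030566 + 0.19879300·0.19748625) = 76.704099
y = r_b·(sin φ − φ·cos φ) = 75.232215·(0.19748625 − 0.19879300·0.98030566) = 0.196231

x=76.704099 y=0.196231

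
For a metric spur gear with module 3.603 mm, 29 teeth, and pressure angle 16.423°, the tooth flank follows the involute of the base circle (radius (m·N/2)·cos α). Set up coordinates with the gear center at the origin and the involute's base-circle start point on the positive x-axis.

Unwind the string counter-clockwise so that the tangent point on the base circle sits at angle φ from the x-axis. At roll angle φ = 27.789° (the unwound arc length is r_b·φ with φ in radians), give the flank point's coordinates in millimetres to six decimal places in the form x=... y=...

pitch radius r_p = m·N/2 = 3.603·29/2 = 52.243500
base radius r_b = r_p·cos α = 52.243500·cos 16.423° = 50.111994
roll angle φ = 27.789° = 0.48500955 rad
x = r_b·(cos φ + φ·sin φ) = 50.111994·(0.88467050 + 0.48500955·0.46621680) = 55.663907
y = r_b·(sin φ − φ·cos φ) = 50.111994·(0.46621680 − 0.48500955·0.88467050) = 1.861318

x=55.663907 y=1.861318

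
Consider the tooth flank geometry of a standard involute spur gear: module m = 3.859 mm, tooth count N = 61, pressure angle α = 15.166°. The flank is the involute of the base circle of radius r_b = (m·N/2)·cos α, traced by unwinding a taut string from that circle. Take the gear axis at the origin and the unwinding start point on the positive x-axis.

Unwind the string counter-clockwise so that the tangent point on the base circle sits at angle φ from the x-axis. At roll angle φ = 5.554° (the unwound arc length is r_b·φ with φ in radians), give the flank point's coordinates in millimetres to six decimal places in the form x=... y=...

pitch radius r_p = m·N/2 = 3.859·61/2 = 117.699500
base radius r_b = r_p·cos α = 117.699500·cos 15.166° = 113.600251
roll angle φ = 5.554° = 0.09693559 rad
x = r_b·(cos φ + φ·sin φ) = 113.600251·(0.99530542 + 0.09693559·0.09678385) = 114.132721
y = r_b·(sin φ − φ·cos φ) = 113.600251·(0.09678385 − 0.09693559·0.99530542) = 0.034459

x=114.132721 y=0.034459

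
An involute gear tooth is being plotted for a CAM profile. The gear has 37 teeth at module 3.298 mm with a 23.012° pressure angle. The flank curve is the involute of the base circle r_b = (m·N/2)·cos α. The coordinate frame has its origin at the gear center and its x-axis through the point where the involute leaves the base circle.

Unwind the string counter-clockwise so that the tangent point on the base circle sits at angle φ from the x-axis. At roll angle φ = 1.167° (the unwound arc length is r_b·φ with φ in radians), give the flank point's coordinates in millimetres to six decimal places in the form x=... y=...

pitch radius r_p = m·N/2 = 3.298·37/2 = 61.013000
base radius r_b = r_p·cos α = 61.013000·cos 23.012° = 56.157768
roll angle φ = 1.167° = 0.02036799 rad
x = r_b·(cos φ + φ·sin φ) = 56.157768·(0.99979258 + 0.02036799·0.02036658) = 56.169416
y = r_b·(sin φ − φ·cos φ) = 56.157768·(0.02036658 − 0.02036799·0.99979258) = 0.000158

x=56.169416 y=0.000158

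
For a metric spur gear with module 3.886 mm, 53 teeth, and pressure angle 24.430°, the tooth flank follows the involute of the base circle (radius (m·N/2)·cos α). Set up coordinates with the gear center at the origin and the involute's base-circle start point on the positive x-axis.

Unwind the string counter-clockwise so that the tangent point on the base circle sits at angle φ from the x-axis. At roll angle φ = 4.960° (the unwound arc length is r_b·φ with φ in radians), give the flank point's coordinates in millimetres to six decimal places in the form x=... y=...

pitch radius r_p = m·N/2 = 3.886·53/2 = 102.979000
base radius r_b = r_p·cos α = 102.979000·cos 24.430° = 93.759005
roll angle φ = 4.960° = 0.08656833 rad
x = r_b·(cos φ + φ·sin φ) = 93.759005·(0.99625530 + 0.08656833·0.08646025) = 94.109666
y = r_b·(sin φ − φ·cos φ) = 93.759005·(0.08646025 − 0.08656833·0.99625530) = 0.020260

x=94.109666 y=0.020260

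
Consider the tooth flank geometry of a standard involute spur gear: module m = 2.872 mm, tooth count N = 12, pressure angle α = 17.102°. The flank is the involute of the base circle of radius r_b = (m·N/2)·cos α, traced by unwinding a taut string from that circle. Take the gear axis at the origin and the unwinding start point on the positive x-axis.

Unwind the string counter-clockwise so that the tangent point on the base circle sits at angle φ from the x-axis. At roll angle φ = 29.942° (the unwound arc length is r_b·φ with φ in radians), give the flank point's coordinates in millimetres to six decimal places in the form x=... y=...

pitch radius r_p = m·N/2 = 2.872·12/2 = 17.232000
base radius r_b = r_p·cos α = 17.232000·cos 17.102° = 16.470048
roll angle φ = 29.942° = 0.52258648 rad
x = r_b·(cos φ + φ·sin φ) = 16.470048·(0.86653111 + 0.52258648·0.49912307) = 18.567774
y = r_b·(sin φ − φ·cos φ) = 16.470048·(0.49912307 − 0.52258648·0.86653111) = 0.762327

x=18.567774 y=0.762327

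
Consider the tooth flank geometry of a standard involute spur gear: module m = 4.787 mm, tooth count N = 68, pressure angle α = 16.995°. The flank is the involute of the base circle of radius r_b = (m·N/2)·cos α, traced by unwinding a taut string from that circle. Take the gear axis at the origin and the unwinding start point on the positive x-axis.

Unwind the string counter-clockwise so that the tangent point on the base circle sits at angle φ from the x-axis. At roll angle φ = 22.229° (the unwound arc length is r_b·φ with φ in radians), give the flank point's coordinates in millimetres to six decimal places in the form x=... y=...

x=166.927525 y=2.984487

pitch radius r_p = m·N/2 = 4.787·68/2 = 162.758000
base radius r_b = r_p·cos α = 162.758000·cos 16.995° = 155.650402
roll angle φ = 22.229° = 0.38796924 rad
x = r_b·(cos φ + φ·sin φ) = 155.650402·(0.92567922 + 0.38796924·0.37830936) = 166.927525
y = r_b·(sin φ − φ·cos φ) = 155.650402·(0.37830936 − 0.38796924·0.92567922) = 2.984487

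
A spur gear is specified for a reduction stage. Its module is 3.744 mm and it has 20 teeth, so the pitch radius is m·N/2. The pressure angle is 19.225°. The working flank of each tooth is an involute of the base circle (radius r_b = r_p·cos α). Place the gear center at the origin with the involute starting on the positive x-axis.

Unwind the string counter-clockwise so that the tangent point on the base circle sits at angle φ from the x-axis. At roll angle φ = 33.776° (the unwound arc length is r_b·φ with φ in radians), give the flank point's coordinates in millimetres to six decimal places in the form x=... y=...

x=40.971281 y=2.331215

pitch radius r_p = m·N/2 = 3.744·20/2 = 37.440000
base radius r_b = r_p·cos α = 37.440000·cos 19.225° = 35.352075
roll angle φ = 33.776° = 0.58950241 rad
x = r_b·(cos φ + φ·sin φ) = 35.352075·(0.83121742 + 0.58950241·0.55594748) = 40.971281
y = r_b·(sin φ − φ·cos φ) = 35.352075·(0.55594748 − 0.58950241·0.83121742) = 2.331215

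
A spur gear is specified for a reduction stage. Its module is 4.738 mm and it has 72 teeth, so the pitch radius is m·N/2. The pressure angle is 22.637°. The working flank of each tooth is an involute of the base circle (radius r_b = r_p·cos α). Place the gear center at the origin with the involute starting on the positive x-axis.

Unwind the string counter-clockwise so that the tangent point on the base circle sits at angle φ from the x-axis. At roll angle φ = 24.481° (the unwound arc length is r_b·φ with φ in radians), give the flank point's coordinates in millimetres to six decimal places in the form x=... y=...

x=171.148762 y=4.019113

pitch radius r_p = m·N/2 = 4.738·72/2 = 170.568000
base radius r_b = r_p·cos α = 170.568000·cos 22.637° = 157.427758
roll angle φ = 24.481° = 0.42727405 rad
x = r_b·(cos φ + φ·sin φ) = 157.427758·(0.91009874 + 0.42727405·0.41439147) = 171.148762
y = r_b·(sin φ − φ·cos φ) = 157.427758·(0.41439147 − 0.42727405·0.91009874) = 4.019113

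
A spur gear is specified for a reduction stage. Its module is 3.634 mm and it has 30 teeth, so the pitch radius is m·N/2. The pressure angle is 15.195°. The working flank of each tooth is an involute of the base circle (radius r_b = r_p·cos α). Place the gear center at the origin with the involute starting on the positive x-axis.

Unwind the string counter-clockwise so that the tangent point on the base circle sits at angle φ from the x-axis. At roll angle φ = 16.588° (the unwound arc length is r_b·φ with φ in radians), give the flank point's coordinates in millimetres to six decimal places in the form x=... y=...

x=54.762935 y=0.421958

pitch radius r_p = m·N/2 = 3.634·30/2 = 54.510000
base radius r_b = r_p·cos α = 54.510000·cos 15.195° = 52.604296
roll angle φ = 16.588° = 0.28951522 rad
x = r_b·(cos φ + φ·sin φ) = 52.604296·(0.95838239 + 0.28951522·0.28548765) = 54.762935
y = r_b·(sin φ − φ·cos φ) = 52.604296·(0.28548765 − 0.28951522·0.95838239) = 0.421958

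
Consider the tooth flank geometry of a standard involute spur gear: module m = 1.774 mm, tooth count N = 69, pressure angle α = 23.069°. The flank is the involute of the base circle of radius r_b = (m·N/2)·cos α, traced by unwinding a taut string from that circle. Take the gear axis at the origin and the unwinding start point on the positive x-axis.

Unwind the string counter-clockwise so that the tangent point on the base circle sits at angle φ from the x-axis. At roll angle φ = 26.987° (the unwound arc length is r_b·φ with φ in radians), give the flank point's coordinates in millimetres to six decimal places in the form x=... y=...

x=62.212757 y=1.918163

pitch radius r_p = m·N/2 = 1.774·69/2 = 61.203000
base radius r_b = r_p·cos α = 61.203000·cos 23.069° = 56.308819
roll angle φ = 26.987° = 0.47101201 rad
x = r_b·(cos φ + φ·sin φ) = 56.308819·(0.89110951 + 0.47101201·0.45378833) = 62.212757
y = r_b·(sin φ − φ·cos φ) = 56.308819·(0.45378833 − 0.47101201·0.89110951) = 1.918163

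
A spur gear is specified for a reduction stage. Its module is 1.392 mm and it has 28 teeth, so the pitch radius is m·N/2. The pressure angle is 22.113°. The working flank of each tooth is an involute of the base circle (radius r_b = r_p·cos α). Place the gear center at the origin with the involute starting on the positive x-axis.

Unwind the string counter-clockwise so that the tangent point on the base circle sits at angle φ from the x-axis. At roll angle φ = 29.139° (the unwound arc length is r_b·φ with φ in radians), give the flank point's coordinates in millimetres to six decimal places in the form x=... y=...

x=20.240563 y=0.771341

pitch radius r_p = m·N/2 = 1.392·28/2 = 19.488000
base radius r_b = r_p·cos α = 19.488000·cos 22.113° = 18.054526
roll angle φ = 29.139° = 0.50857149 rad
x = r_b·(cos φ + φ·sin φ) = 18.054526·(0.87344098 + 0.50857149·0.48693003) = 20.240563
y = r_b·(sin φ − φ·cos φ) = 18.054526·(0.48693003 − 0.50857149·0.87344098) = 0.771341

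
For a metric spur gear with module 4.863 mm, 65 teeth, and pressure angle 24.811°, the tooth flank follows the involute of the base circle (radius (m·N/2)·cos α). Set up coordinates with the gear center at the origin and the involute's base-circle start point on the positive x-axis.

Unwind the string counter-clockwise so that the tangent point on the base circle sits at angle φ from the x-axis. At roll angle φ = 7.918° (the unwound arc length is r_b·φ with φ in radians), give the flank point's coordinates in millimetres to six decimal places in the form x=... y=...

pitch radius r_p = m·N/2 = 4.863·65/2 = 158.047500
base radius r_b = r_p·cos α = 158.047500·cos 24.811° = 143.459231
roll angle φ = 7.918° = 0.13819517 rad
x = r_b·(cos φ + φ·sin φ) = 143.459231·(0.99046623 + 0.13819517·0.13775572) = 144.822583
y = r_b·(sin φ − φ·cos φ) = 143.459231·(0.13775572 − 0.13819517·0.99046623) = 0.125967

x=144.822583 y=0.125967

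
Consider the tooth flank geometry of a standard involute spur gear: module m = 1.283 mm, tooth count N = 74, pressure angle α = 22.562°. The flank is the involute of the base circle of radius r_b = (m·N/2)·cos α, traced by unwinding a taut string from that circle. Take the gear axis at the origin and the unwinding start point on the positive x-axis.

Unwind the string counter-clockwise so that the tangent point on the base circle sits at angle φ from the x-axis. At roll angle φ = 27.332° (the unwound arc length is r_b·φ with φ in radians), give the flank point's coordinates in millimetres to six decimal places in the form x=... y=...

pitch radius r_p = m·N/2 = 1.283·74/2 = 47.471000
base radius r_b = r_p·cos α = 47.471000·cos 22.562° = 43.837802
roll angle φ = 27.332° = 0.47703339 rad
x = r_b·(cos φ + φ·sin φ) = 43.837802·(0.88836094 + 0.47703339·0.45914578) = 48.545491
y = r_b·(sin φ − φ·cos φ) = 43.837802·(0.45914578 − 0.47703339·0.88836094) = 1.550453

x=48.545491 y=1.550453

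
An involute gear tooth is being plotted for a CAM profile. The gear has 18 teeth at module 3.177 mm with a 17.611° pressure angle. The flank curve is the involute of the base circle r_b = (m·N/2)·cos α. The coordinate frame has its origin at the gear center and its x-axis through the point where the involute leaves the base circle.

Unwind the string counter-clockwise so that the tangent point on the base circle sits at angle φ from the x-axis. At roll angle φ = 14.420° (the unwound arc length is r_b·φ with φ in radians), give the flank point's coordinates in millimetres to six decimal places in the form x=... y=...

x=28.102415 y=0.143902

pitch radius r_p = m·N/2 = 3.177·18/2 = 28.593000
base radius r_b = r_p·cos α = 28.593000·cos 17.611° = 27.252920
roll angle φ = 14.420° = 0.25167648 rad
x = r_b·(cos φ + φ·sin φ) = 27.252920·(0.96849629 + 0.25167648·0.24902797) = 28.102415
y = r_b·(sin φ − φ·cos φ) = 27.252920·(0.24902797 − 0.25167648·0.96849629) = 0.143902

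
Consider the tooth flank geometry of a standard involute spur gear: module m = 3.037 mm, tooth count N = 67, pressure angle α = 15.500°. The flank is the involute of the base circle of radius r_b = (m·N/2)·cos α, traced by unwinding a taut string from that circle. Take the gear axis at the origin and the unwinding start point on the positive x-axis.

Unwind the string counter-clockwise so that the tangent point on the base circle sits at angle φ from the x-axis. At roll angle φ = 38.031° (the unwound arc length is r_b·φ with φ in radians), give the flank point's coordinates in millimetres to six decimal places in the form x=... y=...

pitch radius r_p = m·N/2 = 3.037·67/2 = 101.739500
base radius r_b = r_p·cos α = 101.739500·cos 15.500° = 98.039280
roll angle φ = 38.031° = 0.66376617 rad
x = r_b·(cos φ + φ·sin φ) = 98.039280·(0.78767753 + 0.66376617·0.61608774) = 117.315345
y = r_b·(sin φ − φ·cos φ) = 98.039280·(0.61608774 − 0.66376617·0.78767753) = 9.142559

x=117.315345 y=9.142559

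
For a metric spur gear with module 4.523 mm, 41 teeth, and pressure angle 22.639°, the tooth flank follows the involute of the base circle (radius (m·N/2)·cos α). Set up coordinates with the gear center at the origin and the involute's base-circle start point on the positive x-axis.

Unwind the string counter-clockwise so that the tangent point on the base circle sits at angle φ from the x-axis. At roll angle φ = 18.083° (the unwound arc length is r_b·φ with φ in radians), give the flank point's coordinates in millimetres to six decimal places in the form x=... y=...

x=89.733712 y=0.887867

pitch radius r_p = m·N/2 = 4.523·41/2 = 92.721500
base radius r_b = r_p·cos α = 92.721500·cos 22.639° = 85.577162
roll angle φ = 18.083° = 0.31560789 rad
x = r_b·(cos φ + φ·sin φ) = 85.577162·(0.95060787 + 0.31560789·0.31039439) = 89.733712
y = r_b·(sin φ − φ·cos φ) = 85.577162·(0.31039439 − 0.31560789·0.95060787) = 0.887867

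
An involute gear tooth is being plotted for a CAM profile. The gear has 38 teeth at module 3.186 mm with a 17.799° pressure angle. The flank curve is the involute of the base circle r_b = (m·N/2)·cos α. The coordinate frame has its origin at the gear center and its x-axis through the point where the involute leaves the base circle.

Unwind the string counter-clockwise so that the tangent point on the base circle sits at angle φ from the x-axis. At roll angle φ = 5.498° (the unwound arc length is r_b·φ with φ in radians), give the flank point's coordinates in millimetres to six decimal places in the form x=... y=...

x=57.901271 y=0.016960

pitch radius r_p = m·N/2 = 3.186·38/2 = 60.534000
base radius r_b = r_p·cos α = 60.534000·cos 17.799° = 57.636524
roll angle φ = 5.498° = 0.09595820 rad
x = r_b·(cos φ + φ·sin φ) = 57.636524·(0.99539954 + 0.09595820·0.09581101) = 57.901271
y = r_b·(sin φ − φ·cos φ) = 57.636524·(0.09581101 − 0.09595820·0.99539954) = 0.016960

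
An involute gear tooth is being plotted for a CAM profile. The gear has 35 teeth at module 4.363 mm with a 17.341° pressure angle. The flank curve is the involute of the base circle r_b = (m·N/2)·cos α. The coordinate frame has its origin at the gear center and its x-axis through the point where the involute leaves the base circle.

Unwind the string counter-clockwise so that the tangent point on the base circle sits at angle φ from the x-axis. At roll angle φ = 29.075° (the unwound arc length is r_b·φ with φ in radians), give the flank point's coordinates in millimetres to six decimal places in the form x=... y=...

pitch radius r_p = m·N/2 = 4.363·35/2 = 76.352500
base radius r_b = r_p·cos α = 76.352500·cos 17.341° = 72.882108
roll angle φ = 29.075° = 0.50745448 rad
x = r_b·(cos φ + φ·sin φ) = 72.882108·(0.87398434 + 0.50745448·0.48595408) = 81.670518
y = r_b·(sin φ − φ·cos φ) = 72.882108·(0.48595408 − 0.50745448·0.87398434) = 3.093613

x=81.670518 y=3.093613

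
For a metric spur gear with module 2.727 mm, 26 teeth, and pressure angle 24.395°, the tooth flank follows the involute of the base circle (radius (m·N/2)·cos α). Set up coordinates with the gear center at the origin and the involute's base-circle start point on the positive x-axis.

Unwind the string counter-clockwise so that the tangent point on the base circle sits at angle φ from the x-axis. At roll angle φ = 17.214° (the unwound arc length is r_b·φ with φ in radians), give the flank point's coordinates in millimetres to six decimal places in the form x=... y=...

pitch radius r_p = m·N/2 = 2.727·26/2 = 35.451000
base radius r_b = r_p·cos α = 35.451000·cos 24.395° = 32.285924
roll angle φ = 17.214° = 0.30044098 rad
x = r_b·(cos φ + φ·sin φ) = 32.285924·(0.95520608 + 0.30044098·0.29594146) = 33.710348
y = r_b·(sin φ − φ·cos φ) = 32.285924·(0.29594146 − 0.30044098·0.95520608) = 0.289231

x=33.710348 y=0.289231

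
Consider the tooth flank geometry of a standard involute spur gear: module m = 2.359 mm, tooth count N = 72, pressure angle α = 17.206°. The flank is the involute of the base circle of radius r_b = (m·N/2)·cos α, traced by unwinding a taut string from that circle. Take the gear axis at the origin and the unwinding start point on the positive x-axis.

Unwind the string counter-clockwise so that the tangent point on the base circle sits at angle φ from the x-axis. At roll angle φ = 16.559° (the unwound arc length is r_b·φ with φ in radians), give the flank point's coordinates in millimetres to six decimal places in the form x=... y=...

pitch radius r_p = m·N/2 = 2.359·72/2 = 84.924000
base radius r_b = r_p·cos α = 84.924000·cos 17.206° = 81.123429
roll angle φ = 16.559° = 0.28900907 rad
x = r_b·(cos φ + φ·sin φ) = 81.123429·(0.95852676 + 0.28900907·0.28500253) = 84.440979
y = r_b·(sin φ − φ·cos φ) = 81.123429·(0.28500253 − 0.28900907·0.95852676) = 0.647333

x=84.440979 y=0.647333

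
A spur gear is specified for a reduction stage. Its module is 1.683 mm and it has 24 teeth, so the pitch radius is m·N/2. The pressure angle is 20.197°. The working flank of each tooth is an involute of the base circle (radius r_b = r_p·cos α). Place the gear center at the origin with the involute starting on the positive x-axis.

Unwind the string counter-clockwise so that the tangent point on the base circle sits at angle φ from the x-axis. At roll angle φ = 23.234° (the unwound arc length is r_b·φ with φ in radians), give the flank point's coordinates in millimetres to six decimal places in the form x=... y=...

pitch radius r_p = m·N/2 = 1.683·24/2 = 20.196000
base radius r_b = r_p·cos α = 20.196000·cos 20.197° = 18.954170
roll angle φ = 23.234° = 0.40550980 rad
x = r_b·(cos φ + φ·sin φ) = 18.954170·(0.91890141 + 0.40550980·0.39448727) = 20.449083
y = r_b·(sin φ − φ·cos φ) = 18.954170·(0.39448727 − 0.40550980·0.91890141) = 0.414409

x=20.449083 y=0.414409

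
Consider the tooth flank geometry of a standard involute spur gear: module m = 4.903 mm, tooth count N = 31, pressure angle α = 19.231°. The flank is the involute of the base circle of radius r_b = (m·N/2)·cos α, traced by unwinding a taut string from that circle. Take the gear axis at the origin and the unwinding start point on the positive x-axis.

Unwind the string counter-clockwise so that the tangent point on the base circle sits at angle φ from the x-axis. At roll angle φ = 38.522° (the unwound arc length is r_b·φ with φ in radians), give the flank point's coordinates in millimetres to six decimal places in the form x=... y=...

x=86.186562 y=6.945987

pitch radius r_p = m·N/2 = 4.903·31/2 = 75.996500
base radius r_b = r_p·cos α = 75.996500·cos 19.231° = 71.755766
roll angle φ = 38.522° = 0.67233573 rad
x = r_b·(cos φ + φ·sin φ) = 71.755766·(0.78236907 + 0.67233573·0.62281509) = 86.186562
y = r_b·(sin φ − φ·cos φ) = 71.755766·(0.62281509 − 0.67233573·0.78236907) = 6.945987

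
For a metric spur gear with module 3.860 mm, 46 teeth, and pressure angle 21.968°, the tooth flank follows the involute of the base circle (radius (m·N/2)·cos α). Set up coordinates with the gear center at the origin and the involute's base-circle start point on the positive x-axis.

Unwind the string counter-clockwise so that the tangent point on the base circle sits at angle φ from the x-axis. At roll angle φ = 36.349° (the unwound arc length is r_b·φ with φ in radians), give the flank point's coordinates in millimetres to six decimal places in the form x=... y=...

x=97.272429 y=6.729552

pitch radius r_p = m·N/2 = 3.860·46/2 = 88.780000
base radius r_b = r_p·cos α = 88.780000·cos 21.968° = 82.333944
roll angle φ = 36.349° = 0.63440973 rad
x = r_b·(cos φ + φ·sin φ) = 82.333944·(0.80542169 + 0.63440973·0.59270220) = 97.272429
y = r_b·(sin φ − φ·cos φ) = 82.333944·(0.59270220 − 0.63440973·0.80542169) = 6.729552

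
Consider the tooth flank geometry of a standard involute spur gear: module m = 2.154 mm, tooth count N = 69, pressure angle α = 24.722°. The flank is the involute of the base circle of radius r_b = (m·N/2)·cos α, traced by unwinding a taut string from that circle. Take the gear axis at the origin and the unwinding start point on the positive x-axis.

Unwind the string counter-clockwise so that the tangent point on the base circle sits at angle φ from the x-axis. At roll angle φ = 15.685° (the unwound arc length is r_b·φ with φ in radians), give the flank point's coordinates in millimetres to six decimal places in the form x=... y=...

x=69.984208 y=0.458166

pitch radius r_p = m·N/2 = 2.154·69/2 = 74.313000
base radius r_b = r_p·cos α = 74.313000·cos 24.722° = 67.502040
roll angle φ = 15.685° = 0.27375489 rad
x = r_b·(cos φ + φ·sin φ) = 67.502040·(0.96276256 + 0.27375489·0.27034840) = 69.984208
y = r_b·(sin φ − φ·cos φ) = 67.502040·(0.27034840 − 0.27375489·0.96276256) = 0.458166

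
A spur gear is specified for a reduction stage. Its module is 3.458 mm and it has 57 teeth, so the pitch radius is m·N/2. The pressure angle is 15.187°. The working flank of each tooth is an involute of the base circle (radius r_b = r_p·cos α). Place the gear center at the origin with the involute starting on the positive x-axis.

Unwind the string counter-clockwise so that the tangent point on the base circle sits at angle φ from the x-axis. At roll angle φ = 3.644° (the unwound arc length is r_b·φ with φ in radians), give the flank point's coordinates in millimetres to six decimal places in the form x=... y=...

x=95.303296 y=0.008153

pitch radius r_p = m·N/2 = 3.458·57/2 = 98.553000
base radius r_b = r_p·cos α = 98.553000·cos 15.187° = 95.111131
roll angle φ = 3.644° = 0.06359980 rad
x = r_b·(cos φ + φ·sin φ) = 95.111131·(0.99797821 + 0.06359980·0.06355693) = 95.303296
y = r_b·(sin φ − φ·cos φ) = 95.111131·(0.06355693 − 0.06359980·0.99797821) = 0.008153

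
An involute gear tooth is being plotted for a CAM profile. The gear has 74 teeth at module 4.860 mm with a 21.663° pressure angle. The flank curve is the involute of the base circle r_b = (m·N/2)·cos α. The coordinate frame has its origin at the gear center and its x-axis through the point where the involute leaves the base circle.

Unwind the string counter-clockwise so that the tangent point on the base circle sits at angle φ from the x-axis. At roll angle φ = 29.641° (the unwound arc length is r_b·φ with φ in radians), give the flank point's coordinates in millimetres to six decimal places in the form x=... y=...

x=188.008711 y=7.508421

pitch radius r_p = m·N/2 = 4.860·74/2 = 179.820000
base radius r_b = r_p·cos α = 179.820000·cos 21.663° = 167.119520
roll angle φ = 29.641° = 0.51733304 rad
x = r_b·(cos φ + φ·sin φ) = 167.119520·(0.86914125 + 0.51733304·0.49456394) = 188.008711
y = r_b·(sin φ − φ·cos φ) = 167.119520·(0.49456394 − 0.51733304·0.86914125) = 7.508421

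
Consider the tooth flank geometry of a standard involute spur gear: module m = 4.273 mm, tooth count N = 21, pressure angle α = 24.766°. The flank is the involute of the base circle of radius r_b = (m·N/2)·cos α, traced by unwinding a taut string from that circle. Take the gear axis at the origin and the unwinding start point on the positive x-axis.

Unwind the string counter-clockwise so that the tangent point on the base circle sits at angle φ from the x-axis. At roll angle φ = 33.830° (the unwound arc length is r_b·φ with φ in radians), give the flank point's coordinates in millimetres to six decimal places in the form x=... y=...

pitch radius r_p = m·N/2 = 4.273·21/2 = 44.866500
base radius r_b = r_p·cos α = 44.866500·cos 24.766° = 40.739959
roll angle φ = 33.830° = 0.59044489 rad
x = r_b·(cos φ + φ·sin φ) = 40.739959·(0.83069308 + 0.59044489·0.55673064) = 47.234390
y = r_b·(sin φ − φ·cos φ) = 40.739959·(0.55673064 − 0.59044489·0.83069308) = 2.699110

x=47.234390 y=2.699110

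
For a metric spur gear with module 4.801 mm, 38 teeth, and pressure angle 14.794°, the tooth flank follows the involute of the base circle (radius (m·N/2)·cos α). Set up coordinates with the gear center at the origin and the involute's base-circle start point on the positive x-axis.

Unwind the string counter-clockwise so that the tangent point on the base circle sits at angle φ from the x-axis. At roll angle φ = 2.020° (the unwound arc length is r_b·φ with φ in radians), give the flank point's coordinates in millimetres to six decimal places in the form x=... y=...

x=88.249897 y=0.001288

pitch radius r_p = m·N/2 = 4.801·38/2 = 91.219000
base radius r_b = r_p·cos α = 91.219000·cos 14.794° = 88.195102
roll angle φ = 2.020° = 0.03525565 rad
x = r_b·(cos φ + φ·sin φ) = 88.195102·(0.99937858 + 0.03525565·0.03524835) = 88.249897
y = r_b·(sin φ − φ·cos φ) = 88.195102·(0.03524835 − 0.03525565·0.99937858) = 0.001288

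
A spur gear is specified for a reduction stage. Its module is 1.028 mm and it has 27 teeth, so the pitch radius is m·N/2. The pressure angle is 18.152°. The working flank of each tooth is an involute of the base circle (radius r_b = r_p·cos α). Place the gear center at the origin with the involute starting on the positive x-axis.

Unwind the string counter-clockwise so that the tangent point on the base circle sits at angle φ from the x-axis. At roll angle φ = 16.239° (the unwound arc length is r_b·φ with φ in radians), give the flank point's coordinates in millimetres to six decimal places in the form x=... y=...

x=13.706413 y=0.099278

pitch radius r_p = m·N/2 = 1.028·27/2 = 13.878000
base radius r_b = r_p·cos α = 13.878000·cos 18.152° = 13.187339
roll angle φ = 16.239° = 0.28342402 rad
x = r_b·(cos φ + φ·sin φ) = 13.187339·(0.96010356 + 0.28342402·0.27964469) = 13.706413
y = r_b·(sin φ − φ·cos φ) = 13.187339·(0.27964469 − 0.28342402·0.96010356) = 0.099278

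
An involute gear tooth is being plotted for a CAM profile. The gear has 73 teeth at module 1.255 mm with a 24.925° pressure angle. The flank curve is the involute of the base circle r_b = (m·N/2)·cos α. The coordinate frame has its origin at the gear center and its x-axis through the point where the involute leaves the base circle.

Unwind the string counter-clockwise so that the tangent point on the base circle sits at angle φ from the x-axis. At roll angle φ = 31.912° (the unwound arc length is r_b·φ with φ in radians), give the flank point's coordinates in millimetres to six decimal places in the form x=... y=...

x=47.493162 y=2.319087

pitch radius r_p = m·N/2 = 1.255·73/2 = 45.807500
base radius r_b = r_p·cos α = 45.807500·cos 24.925° = 41.540999
roll angle φ = 31.912° = 0.55696947 rad
x = r_b·(cos φ + φ·sin φ) = 41.540999·(0.84886099 + 0.55696947·0.52861613) = 47.493162
y = r_b·(sin φ − φ·cos φ) = 41.540999·(0.52861613 − 0.55696947·0.84886099) = 2.319087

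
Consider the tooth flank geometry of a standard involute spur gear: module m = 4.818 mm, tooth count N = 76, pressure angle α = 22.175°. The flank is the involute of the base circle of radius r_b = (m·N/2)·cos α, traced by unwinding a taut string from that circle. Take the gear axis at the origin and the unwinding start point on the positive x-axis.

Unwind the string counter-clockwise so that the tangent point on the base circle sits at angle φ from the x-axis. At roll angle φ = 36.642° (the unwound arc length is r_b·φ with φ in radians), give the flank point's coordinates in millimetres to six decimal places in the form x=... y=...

x=200.747579 y=14.185970

pitch radius r_p = m·N/2 = 4.818·76/2 = 183.084000
base radius r_b = r_p·cos α = 183.084000·cos 22.175° = 169.542258
roll angle φ = 36.642° = 0.63952354 rad
x = r_b·(cos φ + φ·sin φ) = 169.542258·(0.80238020 + 0.63952354·0.59681321) = 200.747579
y = r_b·(sin φ − φ·cos φ) = 169.542258·(0.59681321 − 0.63952354·0.80238020) = 14.185970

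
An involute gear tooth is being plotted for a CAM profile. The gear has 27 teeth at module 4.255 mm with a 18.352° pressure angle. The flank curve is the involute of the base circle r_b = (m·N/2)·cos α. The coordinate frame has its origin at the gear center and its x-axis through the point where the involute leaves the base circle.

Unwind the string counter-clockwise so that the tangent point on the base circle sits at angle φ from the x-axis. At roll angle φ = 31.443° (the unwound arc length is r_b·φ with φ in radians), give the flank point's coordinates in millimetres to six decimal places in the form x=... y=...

x=62.122988 y=2.914139

pitch radius r_p = m·N/2 = 4.255·27/2 = 57.442500
base radius r_b = r_p·cos α = 57.442500·cos 18.352° = 54.520981
roll angle φ = 31.443° = 0.54878388 rad
x = r_b·(cos φ + φ·sin φ) = 54.520981·(0.85315954 + 0.54878388·0.52165007) = 62.122988
y = r_b·(sin φ − φ·cos φ) = 54.520981·(0.52165007 − 0.54878388·0.85315954) = 2.914139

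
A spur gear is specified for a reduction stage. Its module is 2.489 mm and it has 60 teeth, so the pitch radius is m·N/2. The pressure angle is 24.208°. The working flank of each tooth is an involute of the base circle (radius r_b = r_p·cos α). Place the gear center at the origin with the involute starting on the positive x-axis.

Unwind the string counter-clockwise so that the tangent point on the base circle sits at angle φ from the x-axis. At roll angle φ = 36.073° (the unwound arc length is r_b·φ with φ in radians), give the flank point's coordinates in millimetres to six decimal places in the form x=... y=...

pitch radius r_p = m·N/2 = 2.489·60/2 = 74.670000
base radius r_b = r_p·cos α = 74.670000·cos 24.208° = 68.103735
roll angle φ = 36.073° = 0.62959262 rad
x = r_b·(cos φ + φ·sin φ) = 68.103735·(0.80826745 + 0.62959262·0.58881554) = 80.293034
y = r_b·(sin φ − φ·cos φ) = 68.103735·(0.58881554 − 0.62959262·0.80826745) = 5.443962

x=80.293034 y=5.443962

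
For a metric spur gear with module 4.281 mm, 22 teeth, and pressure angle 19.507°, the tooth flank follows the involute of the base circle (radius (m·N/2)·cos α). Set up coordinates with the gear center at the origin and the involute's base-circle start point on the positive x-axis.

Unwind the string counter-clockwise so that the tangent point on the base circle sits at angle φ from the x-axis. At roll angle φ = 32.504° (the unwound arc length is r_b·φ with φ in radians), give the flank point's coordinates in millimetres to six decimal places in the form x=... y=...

x=50.966241 y=2.615442

pitch radius r_p = m·N/2 = 4.281·22/2 = 47.091000
base radius r_b = r_p·cos α = 47.091000·cos 19.507° = 44.388010
roll angle φ = 32.504° = 0.56730182 rad
x = r_b·(cos φ + φ·sin φ) = 44.388010·(0.84335393 + 0.56730182·0.53735849) = 50.966241
y = r_b·(sin φ − φ·cos φ) = 44.388010·(0.53735849 − 0.56730182·0.84335393) = 2.615442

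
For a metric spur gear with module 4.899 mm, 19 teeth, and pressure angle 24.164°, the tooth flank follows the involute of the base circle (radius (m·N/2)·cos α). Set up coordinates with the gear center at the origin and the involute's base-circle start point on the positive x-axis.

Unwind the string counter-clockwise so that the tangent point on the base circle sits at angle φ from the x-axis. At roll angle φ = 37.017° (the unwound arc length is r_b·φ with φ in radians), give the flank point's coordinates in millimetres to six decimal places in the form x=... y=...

x=50.420986 y=3.660016

pitch radius r_p = m·N/2 = 4.899·19/2 = 46.540500
base radius r_b = r_p·cos α = 46.540500·cos 24.164° = 42.462505
roll angle φ = 37.017° = 0.64606853 rad
x = r_b·(cos φ + φ·sin φ) = 42.462505·(0.79845691 + 0.64606853·0.60205196) = 50.420986
y = r_b·(sin φ − φ·cos φ) = 42.462505·(0.60205196 − 0.64606853·0.79845691) = 3.660016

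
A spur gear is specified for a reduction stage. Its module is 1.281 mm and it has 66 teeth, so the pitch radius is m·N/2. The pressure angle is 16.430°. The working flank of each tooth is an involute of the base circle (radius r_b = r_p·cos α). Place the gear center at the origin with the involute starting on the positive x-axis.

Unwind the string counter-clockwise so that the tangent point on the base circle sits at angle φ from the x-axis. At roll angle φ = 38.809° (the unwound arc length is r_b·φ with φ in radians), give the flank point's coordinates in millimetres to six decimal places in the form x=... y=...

x=48.808212 y=4.010582

pitch radius r_p = m·N/2 = 1.281·66/2 = 42.273000
base radius r_b = r_p·cos α = 42.273000·cos 16.430° = 40.546825
roll angle φ = 38.809° = 0.67734483 rad
x = r_b·(cos φ + φ·sin φ) = 40.546825·(0.77923953 + 0.67734483·0.62672622) = 48.808212
y = r_b·(sin φ − φ·cos φ) = 40.546825·(0.62672622 − 0.67734483·0.77923953) = 4.010582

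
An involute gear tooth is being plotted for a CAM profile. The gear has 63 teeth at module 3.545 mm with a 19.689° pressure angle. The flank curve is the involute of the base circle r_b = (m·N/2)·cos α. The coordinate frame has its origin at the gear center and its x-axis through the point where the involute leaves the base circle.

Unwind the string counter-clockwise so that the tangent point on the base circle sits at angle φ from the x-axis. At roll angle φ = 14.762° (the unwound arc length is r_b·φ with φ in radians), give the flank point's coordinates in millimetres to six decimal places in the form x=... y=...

x=108.570812 y=0.595421

pitch radius r_p = m·N/2 = 3.545·63/2 = 111.667500
base radius r_b = r_p·cos α = 111.667500·cos 19.689° = 105.138887
roll angle φ = 14.762° = 0.25764550 rad
x = r_b·(cos φ + φ·sin φ) = 105.138887·(0.96699259 + 0.25764550·0.25480448) = 108.570812
y = r_b·(sin φ − φ·cos φ) = 105.138887·(0.25480448 − 0.25764550·0.96699259) = 0.595421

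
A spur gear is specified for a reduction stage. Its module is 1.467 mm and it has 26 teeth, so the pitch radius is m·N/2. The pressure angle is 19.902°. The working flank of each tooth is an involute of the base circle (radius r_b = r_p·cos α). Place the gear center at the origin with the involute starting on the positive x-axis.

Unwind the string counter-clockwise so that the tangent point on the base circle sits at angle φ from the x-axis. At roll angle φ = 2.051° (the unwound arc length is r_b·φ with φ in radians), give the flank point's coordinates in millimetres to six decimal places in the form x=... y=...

x=17.943494 y=0.000274

pitch radius r_p = m·N/2 = 1.467·26/2 = 19.071000
base radius r_b = r_p·cos α = 19.071000·cos 19.902° = 17.932008
roll angle φ = 2.051° = 0.03579670 rad
x = r_b·(cos φ + φ·sin φ) = 17.932008·(0.99935937 + 0.03579670·0.03578906) = 17.943494
y = r_b·(sin φ − φ·cos φ) = 17.932008·(0.03578906 − 0.03579670·0.99935937) = 0.000274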